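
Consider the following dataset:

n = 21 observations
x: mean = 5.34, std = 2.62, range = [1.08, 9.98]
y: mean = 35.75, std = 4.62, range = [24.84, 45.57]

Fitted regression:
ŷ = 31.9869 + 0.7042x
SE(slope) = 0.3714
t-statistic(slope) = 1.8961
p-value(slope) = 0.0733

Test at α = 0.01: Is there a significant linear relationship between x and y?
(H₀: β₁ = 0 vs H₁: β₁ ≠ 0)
Since p-value = 0.0733 ≥ α = 0.01, fail to reject H₀ — the slope is not significantly different from 0.

Hypothesis test for the slope coefficient:

H₀: β₁ = 0 (no linear relationship)
H₁: β₁ ≠ 0 (linear relationship exists)

Test statistic: t = β̂₁ / SE(β̂₁) = 0.7042 / 0.3714 = 1.8961

The p-value (0.0733) is the probability, under H₀, of a t-statistic at least as extreme as |t| = 1.8961 (two-sided, df = n − 2 = 19).

Decision rule: reject H₀ if p-value < α.
p-value = 0.0733 ≥ α = 0.01 → fail to reject H₀.

At α = 0.01 the data do not provide convincing evidence of a nonzero slope.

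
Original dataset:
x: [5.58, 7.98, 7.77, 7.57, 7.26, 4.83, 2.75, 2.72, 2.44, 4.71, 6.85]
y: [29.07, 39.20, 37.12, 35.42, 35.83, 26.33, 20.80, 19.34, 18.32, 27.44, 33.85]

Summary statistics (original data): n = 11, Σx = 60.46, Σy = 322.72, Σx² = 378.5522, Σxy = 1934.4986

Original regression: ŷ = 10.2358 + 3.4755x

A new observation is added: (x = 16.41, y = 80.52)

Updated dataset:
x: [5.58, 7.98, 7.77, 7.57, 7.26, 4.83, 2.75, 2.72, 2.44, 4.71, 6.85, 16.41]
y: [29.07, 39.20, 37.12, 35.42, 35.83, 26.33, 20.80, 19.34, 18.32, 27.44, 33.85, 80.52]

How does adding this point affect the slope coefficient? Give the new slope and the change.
New slope β₁ = 4.3284 versus 3.4755 before: a change of +0.8529 (+24.5%).

The new point has HIGH LEVERAGE: x = 16.41 is far from the original mean x̄ = 60.46/11 ≈ 5.50 (original range [2.44, 7.98]).

Step 1: Update the sums with the new point (n goes from 11 to 12)
Σx  = 60.46 + 16.41 = 76.87
Σy  = 322.72 + 80.52 = 403.24
Σx² = 378.5522 + 16.41² = 378.5522 + 269.2881 = 647.8403
Σxy = 1934.4986 + 16.41×80.52 = 1934.4986 + 1321.3332 = 3255.8318

Step 2: Recompute the slope with b₁ = (nΣxy − ΣxΣy) / (nΣx² − (Σx)²)
Numerator   = 12×3255.8318 − 76.87×403.24 = 39069.9816 − 30997.0588 = 8072.9228
Denominator = 12×647.8403 − 76.87² = 7774.0836 − 5908.9969 = 1865.0867
b₁(new) = 8072.9228 / 1865.0867 = 4.3284

(Same formula on the original sums: (11×1934.4986 − 60.46×322.72) / (11×378.5522 − 60.46²) = 1767.8334 / 508.6626 = 3.4755, matching the given fit.)

Step 3: Change in slope
Δβ₁ = 4.3284 − 3.4755 = +0.8529
Relative change = +0.8529 / 3.4755 × 100% = +24.5%
→ the slope increases when the point is added.

Because the point sits above the extension of the original line at a high-leverage x, it tilts the fit up.
In practice: refit with and without it and report both if conclusions differ.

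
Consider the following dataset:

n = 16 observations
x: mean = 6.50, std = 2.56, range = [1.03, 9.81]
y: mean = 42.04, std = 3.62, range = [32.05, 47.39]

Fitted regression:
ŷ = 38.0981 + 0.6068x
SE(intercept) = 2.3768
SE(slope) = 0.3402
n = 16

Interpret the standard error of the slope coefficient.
SE(β̂₁) = 0.3402 is the estimated standard deviation of the slope estimate across repeated samples; relative to β̂₁ = 0.6068 that is 56.1%, a imprecise estimate.

SE(β̂₁) = s / √Sxx, where s is the residual standard deviation and Sxx = Σ(x − x̄)². It is the yardstick for how far β̂₁ = 0.6068 could plausibly be from the true slope.

Relative precision:
- SE / |β̂₁| = 0.3402 / 0.6068 = 56.1%
- Rule of thumb (under 20%: precise; 20% to under 50%: moderately precise; 50% or more: imprecise) → imprecise

Link to interval estimation: a confidence interval for β₁ is β̂₁ ± t* × 0.3402, so SE sets the half-width per unit of t*.

What drives SE(β̂₁): larger n (here n = 16) → smaller SE; more residual scatter → larger SE; wider spread of x values → smaller SE.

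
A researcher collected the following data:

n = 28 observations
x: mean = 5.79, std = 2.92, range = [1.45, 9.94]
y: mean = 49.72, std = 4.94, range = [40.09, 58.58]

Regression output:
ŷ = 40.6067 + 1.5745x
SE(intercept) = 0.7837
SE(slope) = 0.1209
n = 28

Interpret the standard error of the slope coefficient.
SE(slope) = 0.1209 measures the uncertainty in the estimated slope. The coefficient is estimated precisely (SE/|β̂₁| = 7.7%).

SE(β̂₁) = 0.1209 says: if we drew many samples of n = 28 from the same population and refit each time, the fitted slopes would scatter with a standard deviation of roughly 0.1209 around the true β₁.

Relative precision:
- SE / |β̂₁| = 0.1209 / 1.5745 = 7.7%
- Rule of thumb (under 20%: precise; 20% to under 50%: moderately precise; 50% or more: imprecise) → precise

Link to interval estimation: a confidence interval for β₁ is β̂₁ ± t* × 0.1209, so SE sets the half-width per unit of t*.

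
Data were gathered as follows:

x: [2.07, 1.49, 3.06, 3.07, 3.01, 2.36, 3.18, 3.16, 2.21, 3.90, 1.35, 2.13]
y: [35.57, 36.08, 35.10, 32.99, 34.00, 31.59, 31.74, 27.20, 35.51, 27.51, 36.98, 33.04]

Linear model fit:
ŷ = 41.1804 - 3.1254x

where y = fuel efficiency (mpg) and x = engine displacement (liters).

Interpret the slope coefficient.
For each additional liter of engine displacement, predicted fuel efficiency decreases by approximately 3.1254 mpg.

β₁ = -3.1254 is the change in predicted fuel efficiency (mpg) per additional liter of engine displacement.

Interpretation:
- Engine displacement up by 1 liter → predicted fuel efficiency decreases by 3.1254 mpg
- The effect is assumed constant over the observed range of x (linearity)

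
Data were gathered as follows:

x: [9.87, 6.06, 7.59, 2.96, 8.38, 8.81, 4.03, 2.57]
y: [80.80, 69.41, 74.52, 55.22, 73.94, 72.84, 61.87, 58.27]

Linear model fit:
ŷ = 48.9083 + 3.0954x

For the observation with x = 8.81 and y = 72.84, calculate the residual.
Residual = -3.3388

The residual is the difference between the actual value and the predicted value:

Residual = y - ŷ

Step 1: Calculate predicted value
ŷ = 48.9083 + 3.0954 × 8.81
ŷ = 76.1788

Step 2: Calculate residual
Residual = 72.84 - 76.1788
Residual = -3.3388

Sign check: y < ŷ, so the point is below the line and the fit overestimates here.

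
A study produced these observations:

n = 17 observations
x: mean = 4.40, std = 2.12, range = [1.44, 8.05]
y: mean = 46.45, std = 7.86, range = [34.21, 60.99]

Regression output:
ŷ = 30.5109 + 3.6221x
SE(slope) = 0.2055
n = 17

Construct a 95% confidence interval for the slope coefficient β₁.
The 95% CI for β₁ is (3.1841, 4.0601)

Confidence interval for the slope:

The 95% CI for β₁ is: β̂₁ ± t*(α/2, n-2) × SE(β̂₁)

Step 1: Find critical t-value
- Confidence level = 0.95
- Degrees of freedom = n - 2 = 17 - 2 = 15
- t*(α/2, 15) = 2.1314

Step 2: Calculate margin of error
Margin = 2.1314 × 0.2055 = 0.4380

Step 3: Construct interval
CI = 3.6221 ± 0.4380
CI = (3.1841, 4.0601)

Interpretation: each one-unit increase in x is associated with a change in mean y of between 3.1841 and 4.0601, with 95% confidence.
Both endpoints are positive, so the data support a genuinely positive slope at this confidence level.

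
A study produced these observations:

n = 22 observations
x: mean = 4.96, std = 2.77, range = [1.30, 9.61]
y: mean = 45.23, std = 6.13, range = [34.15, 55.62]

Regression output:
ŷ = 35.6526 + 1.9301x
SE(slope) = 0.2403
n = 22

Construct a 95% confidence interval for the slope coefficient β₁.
The 95% CI for β₁ is (1.4288, 2.4314)

Confidence interval for the slope:

The 95% CI for β₁ is: β̂₁ ± t*(α/2, n-2) × SE(β̂₁)

Step 1: Find critical t-value
- Confidence level = 0.95
- Degrees of freedom = n - 2 = 22 - 2 = 20
- t*(α/2, 20) = 2.0860

Step 2: Calculate margin of error
Margin = 2.0860 × 0.2403 = 0.5013

Step 3: Construct interval
CI = 1.9301 ± 0.5013
CI = (1.4288, 2.4314)

Interpretation: intervals built this way capture the true β₁ in 95% of repeated samples; here the plausible range for the per-unit effect of x on y is 1.4288 to 2.4314.
Both endpoints are positive, so the data support a genuinely positive slope at this confidence level.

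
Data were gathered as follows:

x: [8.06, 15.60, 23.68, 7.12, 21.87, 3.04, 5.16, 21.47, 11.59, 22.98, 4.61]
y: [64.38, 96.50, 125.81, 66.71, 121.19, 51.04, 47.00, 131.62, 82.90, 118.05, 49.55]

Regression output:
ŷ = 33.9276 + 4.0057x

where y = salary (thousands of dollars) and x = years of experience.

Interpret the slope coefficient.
For each additional year of experience, predicted salary increases by approximately 4.0057 thousand dollars.

The slope β₁ = 4.0057 gives the rate at which the fitted salary changes with experience.

Interpretation:
- Experience up by 1 year → predicted salary increases by 4.0057 thousand dollars
- The effect is assumed constant over the observed range of x (linearity)
- The sign (+) gives the direction; the magnitude 4.0057 gives the size of the effect per year

(β₀ = 33.9276 is the fitted value at x = 0 and is not part of the slope interpretation.)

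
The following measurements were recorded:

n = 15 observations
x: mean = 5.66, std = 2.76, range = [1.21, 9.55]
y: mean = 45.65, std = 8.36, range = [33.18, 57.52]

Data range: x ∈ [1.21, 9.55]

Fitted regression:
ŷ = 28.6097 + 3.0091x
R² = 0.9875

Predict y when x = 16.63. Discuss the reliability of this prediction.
ŷ = 78.6510, but this is extrapolation (above the data range [1.21, 9.55]) and may be unreliable.

Prediction calculation:
ŷ = 28.6097 + 3.0091 × 16.63
ŷ = 78.6510

Reliability:
- Data range: x ∈ [1.21, 9.55]
- Prediction point: x = 16.63 is 7.08 units above the observed range → this is EXTRAPOLATION, not interpolation

Why that matters here:
- R² describes fit only over the sampled x values; it says nothing about behaviour beyond them
- There are no observations near this x to validate the fitted line there
- The linear relationship may not hold outside the observed range

A defensible statement: 'if the linear trend continued to x = 16.63, y would be about 78.6510' — the premise is untested.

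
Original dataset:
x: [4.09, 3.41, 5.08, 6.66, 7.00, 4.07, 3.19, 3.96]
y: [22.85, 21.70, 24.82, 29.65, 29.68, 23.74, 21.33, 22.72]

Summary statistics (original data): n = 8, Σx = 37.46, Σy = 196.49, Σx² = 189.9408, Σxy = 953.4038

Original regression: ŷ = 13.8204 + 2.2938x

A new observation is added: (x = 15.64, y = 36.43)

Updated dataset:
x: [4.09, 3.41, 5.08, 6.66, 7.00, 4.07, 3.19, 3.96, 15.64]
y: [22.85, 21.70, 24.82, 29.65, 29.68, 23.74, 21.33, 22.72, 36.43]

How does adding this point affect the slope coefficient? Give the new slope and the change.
The slope changes from 2.2938 to 1.2283 (change of -1.0655, or -46.5%).

x = 15.64 lies well outside the original x-range [3.19, 7.00] (x̄ ≈ 4.68), so this observation has high leverage and can move the slope substantially.

Step 1: Update the sums with the new point (n goes from 8 to 9)
Σx  = 37.46 + 15.64 = 53.10
Σy  = 196.49 + 36.43 = 232.92
Σx² = 189.9408 + 15.64² = 189.9408 + 244.6096 = 434.5504
Σxy = 953.4038 + 15.64×36.43 = 953.4038 + 569.7652 = 1523.1690

Step 2: Recompute the slope with b₁ = (nΣxy − ΣxΣy) / (nΣx² − (Σx)²)
Numerator   = 9×1523.1690 − 53.10×232.92 = 13708.5210 − 12368.0520 = 1340.4690
Denominator = 9×434.5504 − 53.10² = 3910.9536 − 2819.6100 = 1091.3436
b₁(new) = 1340.4690 / 1091.3436 = 1.2283

(Same formula on the original sums: (8×953.4038 − 37.46×196.49) / (8×189.9408 − 37.46²) = 266.7150 / 116.2748 = 2.2938, matching the given fit.)

Step 3: Change in slope
Δβ₁ = 1.2283 − 2.2938 = -1.0655
Relative change = -1.0655 / 2.2938 × 100% = -46.5%
→ the slope decreases when the point is added.

A high-leverage point only changes the slope if it is off the original line; here y = 36.43 is below the original trend, so the slope decreases.
In practice: check such a point for data-entry or measurement error.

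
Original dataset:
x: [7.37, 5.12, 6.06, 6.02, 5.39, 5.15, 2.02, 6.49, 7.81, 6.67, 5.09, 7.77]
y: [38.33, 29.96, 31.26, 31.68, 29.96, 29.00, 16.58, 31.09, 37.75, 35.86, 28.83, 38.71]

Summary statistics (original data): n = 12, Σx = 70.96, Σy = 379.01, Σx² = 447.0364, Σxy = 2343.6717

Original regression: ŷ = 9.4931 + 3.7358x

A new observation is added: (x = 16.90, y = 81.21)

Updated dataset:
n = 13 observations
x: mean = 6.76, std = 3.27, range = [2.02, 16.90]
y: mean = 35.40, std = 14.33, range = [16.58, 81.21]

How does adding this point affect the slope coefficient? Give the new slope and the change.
The slope changes from 3.7358 to 4.3626 (change of +0.6268, or +16.8%).

The new point has HIGH LEVERAGE: x = 16.90 is far from the original mean x̄ = 70.96/12 ≈ 5.91 (original range [2.02, 7.81]).

Step 1: Update the sums with the new point (n goes from 12 to 13)
Σx  = 70.96 + 16.90 = 87.86
Σy  = 379.01 + 81.21 = 460.22
Σx² = 447.0364 + 16.90² = 447.0364 + 285.6100 = 732.6464
Σxy = 2343.6717 + 16.90×81.21 = 2343.6717 + 1372.4490 = 3716.1207

Step 2: Recompute the slope with b₁ = (nΣxy − ΣxΣy) / (nΣx² − (Σx)²)
Numerator   = 13×3716.1207 − 87.86×460.22 = 48309.5691 − 40434.9292 = 7874.6399
Denominator = 13×732.6464 − 87.86² = 9524.4032 − 7719.3796 = 1805.0236
b₁(new) = 7874.6399 / 1805.0236 = 4.3626

(Same formula on the original sums: (12×2343.6717 − 70.96×379.01) / (12×447.0364 − 70.96²) = 1229.5108 / 329.1152 = 3.7358, matching the given fit.)

Step 3: Change in slope
Δβ₁ = 4.3626 − 3.7358 = +0.6268
Relative change = +0.6268 / 3.7358 × 100% = +16.8%
→ the slope increases when the point is added.

A high-leverage point only changes the slope if it is off the original line; here y = 81.21 is above the original trend, so the slope increases.
In practice: examine leverage (hᵢ) and Cook's distance rather than deleting it automatically; investigate whether it comes from the same population as the rest of the sample.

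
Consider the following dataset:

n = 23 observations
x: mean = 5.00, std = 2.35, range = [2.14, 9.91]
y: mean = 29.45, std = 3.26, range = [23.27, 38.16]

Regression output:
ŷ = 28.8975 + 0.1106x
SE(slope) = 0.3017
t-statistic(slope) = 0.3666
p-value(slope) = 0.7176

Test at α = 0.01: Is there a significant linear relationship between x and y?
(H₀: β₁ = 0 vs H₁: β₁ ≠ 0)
p-value = 0.7176 ≥ α = 0.01, so we fail to reject H₀. The relationship is not significant.

Hypothesis test for the slope coefficient:

H₀: β₁ = 0 (no linear relationship)
H₁: β₁ ≠ 0 (linear relationship exists)

Test statistic: t = β̂₁ / SE(β̂₁) = 0.1106 / 0.3017 = 0.3666

p = 0.7176: how often a slope estimate this far from 0 (in SE units) would arise by chance if β₁ were truly 0.

Decision rule: reject H₀ if p-value < α.
p-value = 0.7176 ≥ α = 0.01 → fail to reject H₀.

At α = 0.01 the data do not provide convincing evidence of a nonzero slope.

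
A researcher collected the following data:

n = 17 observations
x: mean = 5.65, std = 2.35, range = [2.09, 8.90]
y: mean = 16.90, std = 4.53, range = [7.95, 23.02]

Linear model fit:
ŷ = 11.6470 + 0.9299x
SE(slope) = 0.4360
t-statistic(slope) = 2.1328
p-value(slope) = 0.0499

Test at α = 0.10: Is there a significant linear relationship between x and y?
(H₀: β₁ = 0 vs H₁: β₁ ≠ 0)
Reject H₀: p-value = 0.0499 < α = 0.10. The linear relationship is significant at the 10% level.

Hypothesis test for the slope coefficient:

H₀: β₁ = 0 (no linear relationship)
H₁: β₁ ≠ 0 (linear relationship exists)

Test statistic: t = β̂₁ / SE(β̂₁) = 0.9299 / 0.4360 = 2.1328

p = 0.0499: how often a slope estimate this far from 0 (in SE units) would arise by chance if β₁ were truly 0.

Decision rule: reject H₀ if p-value < α.
p-value = 0.0499 < α = 0.10 → reject H₀.

At α = 0.10 the data do provide convincing evidence of a nonzero slope.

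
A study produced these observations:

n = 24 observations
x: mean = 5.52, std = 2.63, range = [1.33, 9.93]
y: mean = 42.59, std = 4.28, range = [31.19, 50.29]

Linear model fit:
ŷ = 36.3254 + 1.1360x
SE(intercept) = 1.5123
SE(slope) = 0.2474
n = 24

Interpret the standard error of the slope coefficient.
The slope 1.1360 is pinned down to within about ±0.2474 (one SE) by these data — relative uncertainty 21.8%, i.e. moderately precise.

SE(β̂₁) = 0.2474 says: if we drew many samples of n = 24 from the same population and refit each time, the fitted slopes would scatter with a standard deviation of roughly 0.2474 around the true β₁.

Relative precision:
- SE / |β̂₁| = 0.2474 / 1.1360 = 21.8%
- Rule of thumb (under 20%: precise; 20% to under 50%: moderately precise; 50% or more: imprecise) → moderately precise

Link to the t-test: t = β̂₁ / SE(β̂₁) = 1.1360 / 0.2474 = 4.5918, the statistic for H₀: β₁ = 0.

What drives SE(β̂₁): more residual scatter → larger SE; wider spread of x values → smaller SE.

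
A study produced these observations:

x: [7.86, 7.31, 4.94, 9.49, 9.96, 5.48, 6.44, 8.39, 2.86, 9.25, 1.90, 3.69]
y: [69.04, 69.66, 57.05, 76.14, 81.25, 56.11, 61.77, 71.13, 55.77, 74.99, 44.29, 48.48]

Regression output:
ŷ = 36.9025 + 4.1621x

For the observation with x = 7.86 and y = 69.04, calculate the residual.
Residual = -0.5766

The residual is the difference between the actual value and the predicted value:

Residual = y - ŷ

Step 1: Calculate predicted value
ŷ = 36.9025 + 4.1621 × 7.86
ŷ = 69.6166

Step 2: Calculate residual
Residual = 69.04 - 69.6166
Residual = -0.5766

Interpretation: the model overestimates the actual value by 0.5766 at this point (negative residual → observation lies below the fitted line).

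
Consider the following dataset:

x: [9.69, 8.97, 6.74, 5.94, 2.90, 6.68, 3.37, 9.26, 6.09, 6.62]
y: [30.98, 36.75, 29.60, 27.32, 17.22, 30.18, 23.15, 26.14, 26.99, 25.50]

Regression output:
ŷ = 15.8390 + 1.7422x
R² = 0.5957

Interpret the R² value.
The model explains 59.57% of the variance in y (R² = 0.5957), leaving 40.43% unexplained; the fit is moderate.

R² = 1 − SS_res/SS_tot compares the residual scatter to the total scatter of y about its mean.

Here R² = 0.5957:
- Explained: 59.57% of the variation in y
- Unexplained (residual): 100% − 59.57% = 40.43%
- Rule of thumb (below 0.3 weak; 0.3 to below 0.7 moderate; 0.7 and above strong) → moderate

Calculation: R² = 1 − (SS_res / SS_tot), where SS_res is the sum of squared residuals and SS_tot the total sum of squares.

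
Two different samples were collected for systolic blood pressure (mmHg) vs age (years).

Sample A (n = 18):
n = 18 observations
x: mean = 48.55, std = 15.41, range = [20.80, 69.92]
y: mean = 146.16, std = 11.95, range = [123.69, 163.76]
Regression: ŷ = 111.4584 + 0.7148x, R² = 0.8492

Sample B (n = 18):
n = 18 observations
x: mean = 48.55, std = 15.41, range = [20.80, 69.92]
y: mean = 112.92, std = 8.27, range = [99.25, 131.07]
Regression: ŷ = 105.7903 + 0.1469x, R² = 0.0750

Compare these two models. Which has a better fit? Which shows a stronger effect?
Model A has the better fit (R² = 0.8492 vs 0.0750). Model A shows the stronger effect (|β₁| = 0.7148 vs 0.1469).

Model Comparison:

Which explains more variance? (R²)
- Model A: R² = 0.8492 → 84.92% of variance in blood pressure explained
- Model B: R² = 0.0750 → 7.50% of variance in blood pressure explained
- 0.8492 > 0.0750 → Model A has the better fit

Effect size (slope magnitude):
- Model A: β₁ = 0.7148 → predicted blood pressure rises 0.7148 mmHg per additional year of age
- Model B: β₁ = 0.1469 → predicted blood pressure rises 0.1469 mmHg per additional year of age
- |0.7148| > |0.1469| → Model A shows the stronger marginal effect

Notes:
- A better fit (higher R²) doesn't necessarily mean a more important relationship.
- A steeper slope doesn't make a better model if the scatter around the line is large.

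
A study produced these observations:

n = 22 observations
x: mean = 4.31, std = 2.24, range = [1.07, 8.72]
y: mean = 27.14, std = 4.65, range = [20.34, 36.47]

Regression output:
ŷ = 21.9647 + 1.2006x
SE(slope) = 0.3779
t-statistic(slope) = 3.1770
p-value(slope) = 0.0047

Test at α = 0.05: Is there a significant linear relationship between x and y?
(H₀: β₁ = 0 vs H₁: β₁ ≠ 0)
Reject H₀: p-value = 0.0047 < α = 0.05. The linear relationship is significant at the 5% level.

Hypothesis test for the slope coefficient:

H₀: β₁ = 0 (no linear relationship)
H₁: β₁ ≠ 0 (linear relationship exists)

Test statistic: t = β̂₁ / SE(β̂₁) = 1.2006 / 0.3779 = 3.1770

p = 0.0047: how often a slope estimate this far from 0 (in SE units) would arise by chance if β₁ were truly 0.

Decision rule: reject H₀ if p-value < α.
p-value = 0.0047 < α = 0.05 → reject H₀.

Conclusion: the linear association between x and y is significant at the 5% level.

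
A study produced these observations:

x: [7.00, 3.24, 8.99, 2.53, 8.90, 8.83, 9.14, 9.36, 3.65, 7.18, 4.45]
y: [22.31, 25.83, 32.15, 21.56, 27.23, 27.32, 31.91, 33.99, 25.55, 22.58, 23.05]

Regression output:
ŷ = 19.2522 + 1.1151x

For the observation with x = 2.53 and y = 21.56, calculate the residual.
Residual = -0.5134

The residual is the difference between the actual value and the predicted value:

Residual = y - ŷ

Step 1: Calculate predicted value
ŷ = 19.2522 + 1.1151 × 2.53
ŷ = 22.0734

Step 2: Calculate residual
Residual = 21.56 - 22.0734
Residual = -0.5134

Sign check: y < ŷ, so the point is below the line and the fit overestimates here.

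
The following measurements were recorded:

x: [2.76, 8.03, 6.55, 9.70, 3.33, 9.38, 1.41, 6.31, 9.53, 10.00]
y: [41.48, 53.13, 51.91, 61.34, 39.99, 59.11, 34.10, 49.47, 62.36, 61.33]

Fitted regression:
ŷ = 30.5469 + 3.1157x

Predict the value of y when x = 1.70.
ŷ = 35.8436

Plug x = 1.70 into the fitted line:

ŷ = 30.5469 + 3.1157 × 1.70
ŷ = 30.5469 + 5.2967
ŷ = 35.8436

This is a point prediction; actual observations scatter around it by roughly the residual standard deviation.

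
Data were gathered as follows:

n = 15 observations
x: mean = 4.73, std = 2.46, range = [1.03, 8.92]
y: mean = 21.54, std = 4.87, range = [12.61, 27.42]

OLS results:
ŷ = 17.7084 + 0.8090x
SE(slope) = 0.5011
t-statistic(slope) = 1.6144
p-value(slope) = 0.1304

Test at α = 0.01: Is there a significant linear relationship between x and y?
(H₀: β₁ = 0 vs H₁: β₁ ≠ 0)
Since p-value = 0.1304 ≥ α = 0.01, fail to reject H₀ — the slope is not significantly different from 0.

Hypothesis test for the slope coefficient:

H₀: β₁ = 0 (no linear relationship)
H₁: β₁ ≠ 0 (linear relationship exists)

Test statistic: t = β̂₁ / SE(β̂₁) = 0.8090 / 0.5011 = 1.6144

p = 0.1304: how often a slope estimate this far from 0 (in SE units) would arise by chance if β₁ were truly 0.

Decision rule: reject H₀ if p-value < α.
p-value = 0.1304 ≥ α = 0.01 → fail to reject H₀.

Conclusion: the linear association between x and y is not significant at the 1% level.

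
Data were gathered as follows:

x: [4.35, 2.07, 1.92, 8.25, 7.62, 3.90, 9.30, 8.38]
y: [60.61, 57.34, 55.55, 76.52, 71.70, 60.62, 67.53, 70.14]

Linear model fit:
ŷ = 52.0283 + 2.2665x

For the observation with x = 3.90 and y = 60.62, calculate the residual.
Residual = -0.2477

The residual is the difference between the actual value and the predicted value:

Residual = y - ŷ

Step 1: Calculate predicted value
ŷ = 52.0283 + 2.2665 × 3.90
ŷ = 60.8677

Step 2: Calculate residual
Residual = 60.62 - 60.8677
Residual = -0.2477

Sign check: y < ŷ, so the point is below the line and the fit overestimates here.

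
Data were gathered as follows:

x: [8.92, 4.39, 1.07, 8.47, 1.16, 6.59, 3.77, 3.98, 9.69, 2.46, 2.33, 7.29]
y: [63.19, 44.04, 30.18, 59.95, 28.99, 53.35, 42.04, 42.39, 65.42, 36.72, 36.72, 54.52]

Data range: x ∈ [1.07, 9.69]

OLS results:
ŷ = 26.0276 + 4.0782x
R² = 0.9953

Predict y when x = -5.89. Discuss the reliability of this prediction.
ŷ = 2.0070, but this is extrapolation (below the data range [1.07, 9.69]) and may be unreliable.

Prediction calculation:
ŷ = 26.0276 + 4.0782 × (-5.89)
ŷ = 2.0070

Reliability:
- Data range: x ∈ [1.07, 9.69]
- Prediction point: x = -5.89 is 6.96 units below the observed range → this is EXTRAPOLATION, not interpolation

Why that matters here:
- The linear relationship may not hold outside the observed range
- Real relationships often flatten, saturate, or turn nonlinear at extremes

Report the number if required, but flag clearly that it is an extrapolation.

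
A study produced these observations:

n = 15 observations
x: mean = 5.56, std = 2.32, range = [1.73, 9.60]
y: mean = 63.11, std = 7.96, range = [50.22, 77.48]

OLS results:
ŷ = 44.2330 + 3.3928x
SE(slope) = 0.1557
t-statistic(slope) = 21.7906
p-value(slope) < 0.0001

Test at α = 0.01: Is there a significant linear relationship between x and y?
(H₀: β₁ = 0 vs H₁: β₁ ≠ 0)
Reject H₀: p-value < 0.0001 < α = 0.01. The linear relationship is significant at the 1% level.

Hypothesis test for the slope coefficient:

H₀: β₁ = 0 (no linear relationship)
H₁: β₁ ≠ 0 (linear relationship exists)

Test statistic: t = β̂₁ / SE(β̂₁) = 3.3928 / 0.1557 = 21.7906

With df = 13, the two-sided p-value for |t| = 21.7906 is <0.0001.

Decision rule: reject H₀ if p-value < α.
p-value < 0.0001 < α = 0.01 → reject H₀.

Conclusion: the linear association between x and y is significant at the 1% level.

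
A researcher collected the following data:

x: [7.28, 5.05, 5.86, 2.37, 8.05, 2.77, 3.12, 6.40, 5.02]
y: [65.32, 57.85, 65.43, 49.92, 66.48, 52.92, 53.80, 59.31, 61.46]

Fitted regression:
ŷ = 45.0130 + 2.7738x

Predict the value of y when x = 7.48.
ŷ = 65.7610

To predict y for x = 7.48, substitute into the regression equation:

ŷ = 45.0130 + 2.7738 × 7.48
ŷ = 45.0130 + 20.7480
ŷ = 65.7610

This is the fitted mean response at that x — an individual observation would come with a wider prediction interval.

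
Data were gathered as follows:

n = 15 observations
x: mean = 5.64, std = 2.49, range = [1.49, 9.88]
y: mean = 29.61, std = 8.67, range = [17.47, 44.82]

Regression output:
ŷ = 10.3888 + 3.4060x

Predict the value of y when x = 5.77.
ŷ = 30.0414

x = 5.77 lies inside the observed range [1.49, 9.88], so the fitted equation applies directly:

ŷ = 10.3888 + 3.4060 × 5.77
ŷ = 10.3888 + 19.6526
ŷ = 30.0414

This is the fitted mean response at that x — an individual observation would come with a wider prediction interval.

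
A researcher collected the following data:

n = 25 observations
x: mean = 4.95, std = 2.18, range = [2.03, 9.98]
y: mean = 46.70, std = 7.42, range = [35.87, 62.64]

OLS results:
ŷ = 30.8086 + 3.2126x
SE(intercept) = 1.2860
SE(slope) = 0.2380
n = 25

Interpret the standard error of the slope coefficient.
SE(β̂₁) = 0.2380 is the estimated standard deviation of the slope estimate across repeated samples; relative to β̂₁ = 3.2126 that is 7.4%, a precise estimate.

SE(β̂₁) = 0.2380 says: if we drew many samples of n = 25 from the same population and refit each time, the fitted slopes would scatter with a standard deviation of roughly 0.2380 around the true β₁.

Relative precision:
- SE / |β̂₁| = 0.2380 / 3.2126 = 7.4%
- Rule of thumb (under 20%: precise; 20% to under 50%: moderately precise; 50% or more: imprecise) → precise

Link to interval estimation: a confidence interval for β₁ is β̂₁ ± t* × 0.2380, so SE sets the half-width per unit of t*.

What drives SE(β̂₁): wider spread of x values → smaller SE.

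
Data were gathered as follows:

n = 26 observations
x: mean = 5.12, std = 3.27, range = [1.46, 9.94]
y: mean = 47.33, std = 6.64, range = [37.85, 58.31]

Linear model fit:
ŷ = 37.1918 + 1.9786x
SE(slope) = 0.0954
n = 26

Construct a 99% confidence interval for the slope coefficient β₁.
The 99% CI for β₁ is (1.7118, 2.2454)

Confidence interval for the slope:

The 99% CI for β₁ is: β̂₁ ± t*(α/2, n-2) × SE(β̂₁)

Step 1: Find critical t-value
- Confidence level = 0.99
- Degrees of freedom = n - 2 = 26 - 2 = 24
- t*(α/2, 24) = 2.7969

Step 2: Calculate margin of error
Margin = 2.7969 × 0.0954 = 0.2668

Step 3: Construct interval
CI = 1.9786 ± 0.2668
CI = (1.7118, 2.2454)

Interpretation: each one-unit increase in x is associated with a change in mean y of between 1.7118 and 2.2454, with 99% confidence.
The interval does not include 0, suggesting a significant linear relationship.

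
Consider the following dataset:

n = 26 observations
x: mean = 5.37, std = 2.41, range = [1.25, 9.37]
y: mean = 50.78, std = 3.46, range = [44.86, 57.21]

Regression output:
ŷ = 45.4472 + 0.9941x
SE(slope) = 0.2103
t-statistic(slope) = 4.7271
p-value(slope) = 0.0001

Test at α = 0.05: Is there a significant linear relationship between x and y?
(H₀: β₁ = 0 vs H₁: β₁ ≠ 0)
p-value = 0.0001 < α = 0.05, so we reject H₀. The relationship is significant.

Hypothesis test for the slope coefficient:

H₀: β₁ = 0 (no linear relationship)
H₁: β₁ ≠ 0 (linear relationship exists)

Test statistic: t = β̂₁ / SE(β̂₁) = 0.9941 / 0.2103 = 4.7271

p = 0.0001: how often a slope estimate this far from 0 (in SE units) would arise by chance if β₁ were truly 0.

Decision rule: reject H₀ if p-value < α.
p-value = 0.0001 < α = 0.05 → reject H₀.

Conclusion: the linear association between x and y is significant at the 5% level.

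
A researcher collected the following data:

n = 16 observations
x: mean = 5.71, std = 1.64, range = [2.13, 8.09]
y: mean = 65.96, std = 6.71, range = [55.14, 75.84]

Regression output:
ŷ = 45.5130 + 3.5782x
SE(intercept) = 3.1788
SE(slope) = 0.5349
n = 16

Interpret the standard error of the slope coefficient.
SE(slope) = 0.5349 measures the uncertainty in the estimated slope. The coefficient is estimated precisely (SE/|β̂₁| = 14.9%).

What SE measures:
- The standard error quantifies the sampling variability of the coefficient estimate
- It is the estimated standard deviation of β̂₁ across hypothetical repeated samples of the same size
- Smaller SE → more precise estimate

Relative precision:
- SE / |β̂₁| = 0.5349 / 3.5782 = 14.9%
- Rule of thumb (under 20%: precise; 20% to under 50%: moderately precise; 50% or more: imprecise) → precise

Rough 95% range (±2 SE): 3.5782 ± 1.0698 → (2.5084, 4.6480).

What drives SE(β̂₁): more residual scatter → larger SE.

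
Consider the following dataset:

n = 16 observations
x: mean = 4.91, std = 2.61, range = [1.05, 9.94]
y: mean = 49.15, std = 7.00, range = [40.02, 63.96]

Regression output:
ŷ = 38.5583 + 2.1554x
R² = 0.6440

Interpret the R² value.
R² = 0.6440 means 64.40% of the variation in y is explained by the linear relationship with x. This indicates a moderate fit.

The coefficient of determination R² is the fraction of the total variation in y that the fitted line accounts for.

Here R² = 0.6440:
- Explained: 64.40% of the variation in y
- Unexplained (residual): 100% − 64.40% = 35.60%
- Rule of thumb (below 0.3 weak; 0.3 to below 0.7 moderate; 0.7 and above strong) → moderate

Note: R² says nothing about causation, and a high R² does not by itself mean the linear form is appropriate — check the residuals.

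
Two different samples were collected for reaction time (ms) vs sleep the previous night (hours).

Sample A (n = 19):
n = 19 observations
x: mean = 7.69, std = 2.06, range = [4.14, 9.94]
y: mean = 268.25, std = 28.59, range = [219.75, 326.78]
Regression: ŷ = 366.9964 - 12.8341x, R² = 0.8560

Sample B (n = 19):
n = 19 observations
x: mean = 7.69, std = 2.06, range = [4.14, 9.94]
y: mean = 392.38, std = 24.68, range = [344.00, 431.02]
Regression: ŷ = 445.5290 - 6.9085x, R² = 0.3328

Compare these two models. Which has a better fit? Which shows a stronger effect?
Model A has the better fit (R² = 0.8560 vs 0.3328). Model A shows the stronger effect (|β₁| = 12.8341 vs 6.9085).

Model Comparison:

Goodness of fit (R²):
- Model A: R² = 0.8560 → 85.60% of variance in reaction time explained
- Model B: R² = 0.3328 → 33.28% of variance in reaction time explained
- 0.8560 > 0.3328 → Model A has the better fit

Effect size (slope magnitude):
- Model A: β₁ = -12.8341 → predicted reaction time falls 12.8341 ms per additional hour of sleep
- Model B: β₁ = -6.9085 → predicted reaction time falls 6.9085 ms per additional hour of sleep
- |-12.8341| > |-6.9085| → Model A shows the stronger marginal effect

Note: A better fit (higher R²) doesn't necessarily mean a more important relationship.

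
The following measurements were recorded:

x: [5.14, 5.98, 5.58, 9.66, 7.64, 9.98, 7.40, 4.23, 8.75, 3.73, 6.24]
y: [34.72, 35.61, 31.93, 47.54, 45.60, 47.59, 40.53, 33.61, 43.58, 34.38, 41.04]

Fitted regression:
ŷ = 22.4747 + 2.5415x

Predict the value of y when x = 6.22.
ŷ = 38.2828

Plug x = 6.22 into the fitted line:

ŷ = 22.4747 + 2.5415 × 6.22
ŷ = 22.4747 + 15.8081
ŷ = 38.2828

This is a point prediction; actual observations scatter around it by roughly the residual standard deviation.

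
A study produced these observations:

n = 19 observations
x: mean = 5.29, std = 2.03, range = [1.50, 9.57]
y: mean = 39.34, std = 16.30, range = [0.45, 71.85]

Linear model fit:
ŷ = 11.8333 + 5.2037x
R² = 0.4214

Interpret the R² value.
R² = 0.4214 means 42.14% of the variation in y is explained by the linear relationship with x. This indicates a moderate fit.

The coefficient of determination R² is the fraction of the total variation in y that the fitted line accounts for.

Here R² = 0.4214:
- Explained: 42.14% of the variation in y
- Unexplained (residual): 100% − 42.14% = 57.86%
- Rule of thumb (below 0.3 weak; 0.3 to below 0.7 moderate; 0.7 and above strong) → moderate

Calculation: R² = 1 − (SS_res / SS_tot), where SS_res is the sum of squared residuals and SS_tot the total sum of squares.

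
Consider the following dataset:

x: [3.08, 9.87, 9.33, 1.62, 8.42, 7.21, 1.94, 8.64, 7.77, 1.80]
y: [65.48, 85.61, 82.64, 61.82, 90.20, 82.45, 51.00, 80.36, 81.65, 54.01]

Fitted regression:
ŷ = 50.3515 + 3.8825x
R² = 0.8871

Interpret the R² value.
R² = 0.8871 means 88.71% of the variation in y is explained by the linear relationship with x. This indicates a strong fit.

The coefficient of determination R² is the fraction of the total variation in y that the fitted line accounts for.

Here R² = 0.8871:
- Explained: 88.71% of the variation in y
- Unexplained (residual): 100% − 88.71% = 11.29%
- Rule of thumb (below 0.3 weak; 0.3 to below 0.7 moderate; 0.7 and above strong) → strong

Calculation: R² = 1 − (SS_res / SS_tot), where SS_res is the sum of squared residuals and SS_tot the total sum of squares.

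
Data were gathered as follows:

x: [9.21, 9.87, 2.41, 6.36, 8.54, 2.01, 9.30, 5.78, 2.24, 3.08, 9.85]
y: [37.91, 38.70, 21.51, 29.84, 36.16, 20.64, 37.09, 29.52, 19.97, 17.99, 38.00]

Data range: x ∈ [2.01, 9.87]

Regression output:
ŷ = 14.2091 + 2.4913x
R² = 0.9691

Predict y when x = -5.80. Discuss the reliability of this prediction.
ŷ = -0.2404, but this is extrapolation (below the data range [2.01, 9.87]) and may be unreliable.

Prediction calculation:
ŷ = 14.2091 + 2.4913 × (-5.80)
ŷ = -0.2404

Reliability:
- Data range: x ∈ [2.01, 9.87]
- Prediction point: x = -5.80 is 7.81 units below the observed range → this is EXTRAPOLATION, not interpolation

Why that matters here:
- R² describes fit only over the sampled x values; it says nothing about behaviour beyond them
- The linear relationship may not hold outside the observed range
- The standard error of prediction grows with (x − x̄)², and x = -5.80 is far from x̄ = 6.24

The R² = 0.9691 only validates the fit within [2.01, 9.87]; treat ŷ = -0.2404 with caution.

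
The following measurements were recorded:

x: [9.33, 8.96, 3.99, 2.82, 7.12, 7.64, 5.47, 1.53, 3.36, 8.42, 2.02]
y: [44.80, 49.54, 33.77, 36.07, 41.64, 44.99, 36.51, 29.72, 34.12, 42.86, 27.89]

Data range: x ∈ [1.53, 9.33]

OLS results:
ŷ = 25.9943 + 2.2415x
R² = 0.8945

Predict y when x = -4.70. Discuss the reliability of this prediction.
ŷ = 15.4593, but this is extrapolation (below the data range [1.53, 9.33]) and may be unreliable.

Prediction calculation:
ŷ = 25.9943 + 2.2415 × (-4.70)
ŷ = 15.4593

Reliability:
- Data range: x ∈ [1.53, 9.33]
- Prediction point: x = -4.70 is 6.23 units below the observed range → this is EXTRAPOLATION, not interpolation

Why that matters here:
- The standard error of prediction grows with (x − x̄)², and x = -4.70 is far from x̄ = 5.51
- Real relationships often flatten, saturate, or turn nonlinear at extremes
- R² describes fit only over the sampled x values; it says nothing about behaviour beyond them

Report the number if required, but flag clearly that it is an extrapolation.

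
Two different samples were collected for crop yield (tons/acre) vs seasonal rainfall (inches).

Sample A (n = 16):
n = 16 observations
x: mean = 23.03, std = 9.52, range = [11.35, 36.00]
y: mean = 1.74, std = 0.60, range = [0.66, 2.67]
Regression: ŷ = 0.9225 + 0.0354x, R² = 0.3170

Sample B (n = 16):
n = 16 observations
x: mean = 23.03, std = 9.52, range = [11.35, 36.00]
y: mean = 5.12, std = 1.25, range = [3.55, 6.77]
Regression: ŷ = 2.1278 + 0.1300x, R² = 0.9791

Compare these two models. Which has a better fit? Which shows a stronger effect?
Model B has the better fit (R² = 0.9791 vs 0.3170). Model B shows the stronger effect (|β₁| = 0.1300 vs 0.0354).

Model Comparison:

Which explains more variance? (R²)
- Model A: R² = 0.3170 → 31.70% of variance in crop yield explained
- Model B: R² = 0.9791 → 97.91% of variance in crop yield explained
- 0.9791 > 0.3170 → Model B has the better fit

Which has the larger per-inch effect? (|β₁|)
- Model A: β₁ = 0.0354 → predicted crop yield rises 0.0354 tons/acre per additional inch of rainfall
- Model B: β₁ = 0.1300 → predicted crop yield rises 0.1300 tons/acre per additional inch of rainfall
- |0.0354| < |0.1300| → Model B shows the stronger marginal effect

Note: R² measures how tightly points cluster around the line; β₁ measures how steep the line is — they answer different questions.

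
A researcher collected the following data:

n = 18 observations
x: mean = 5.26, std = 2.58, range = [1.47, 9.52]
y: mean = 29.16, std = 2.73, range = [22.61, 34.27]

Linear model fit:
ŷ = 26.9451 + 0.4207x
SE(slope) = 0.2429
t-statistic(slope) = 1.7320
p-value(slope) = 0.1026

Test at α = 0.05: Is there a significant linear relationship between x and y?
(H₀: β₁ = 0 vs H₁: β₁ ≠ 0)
Fail to reject H₀: p-value = 0.1026 ≥ α = 0.05. The linear relationship is not significant at the 5% level.

Hypothesis test for the slope coefficient:

H₀: β₁ = 0 (no linear relationship)
H₁: β₁ ≠ 0 (linear relationship exists)

Test statistic: t = β̂₁ / SE(β̂₁) = 0.4207 / 0.2429 = 1.7320

p = 0.1026: how often a slope estimate this far from 0 (in SE units) would arise by chance if β₁ were truly 0.

Decision rule: reject H₀ if p-value < α.
p-value = 0.1026 ≥ α = 0.05 → fail to reject H₀.

Conclusion: the linear association between x and y is not significant at the 5% level.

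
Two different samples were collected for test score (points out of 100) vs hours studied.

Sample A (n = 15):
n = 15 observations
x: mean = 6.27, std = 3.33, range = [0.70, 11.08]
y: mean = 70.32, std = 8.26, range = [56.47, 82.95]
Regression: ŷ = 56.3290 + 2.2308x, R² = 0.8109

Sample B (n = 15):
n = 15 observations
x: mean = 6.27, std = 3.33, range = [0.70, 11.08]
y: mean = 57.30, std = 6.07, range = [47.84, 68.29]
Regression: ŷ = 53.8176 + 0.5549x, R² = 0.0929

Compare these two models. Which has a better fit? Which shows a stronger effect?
Model A has the better fit (R² = 0.8109 vs 0.0929). Model A shows the stronger effect (|β₁| = 2.2308 vs 0.5549).

Model Comparison:

Fit — compare R²:
- Model A: R² = 0.8109 → 81.09% of variance in test score explained
- Model B: R² = 0.0929 → 9.29% of variance in test score explained
- 0.8109 > 0.0929 → Model A has the better fit

Which has the larger per-hour effect? (|β₁|)
- Model A: β₁ = 2.2308 → predicted test score rises 2.2308 points per additional hour of study time
- Model B: β₁ = 0.5549 → predicted test score rises 0.5549 points per additional hour of study time
- |2.2308| > |0.5549| → Model A shows the stronger marginal effect

Notes:
- R² measures how tightly points cluster around the line; β₁ measures how steep the line is — they answer different questions.
- A steeper slope doesn't make a better model if the scatter around the line is large.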